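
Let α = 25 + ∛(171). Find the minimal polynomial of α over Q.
m_α(x) = x^3 - 75x^2 + 1875x - 15796

Set β = α - 25 = ∛(171), so β^3 = 171. Then (α - 25)^3 - 171 = 0, i.e. α is a root of g(x) = (x - 25)^3 - 171 = x^3 - 75x^2 + 1875x - 15796. Since g(x) = h(x - 25) where h(x) = x^3 - 171, and h is irreducible over Q (because 171 is not a perfect cube, so h has no rational root, and a monic cubic with no rational root is irreducible), g is also irreducible (irreducibility is preserved under the substitution x → x - 25). Hence m_α(x) = x^3 - 75x^2 + 1875x - 15796.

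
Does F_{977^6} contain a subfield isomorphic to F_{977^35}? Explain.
No: F_{977^35} is not a subfield of F_{977^6}

F_{p^m} embeds in F_{p^n} iff m | n. Here 35 ∤ 6 (since 6 = 0·35 + 6 with remainder 6 ≠ 0), so F_{977^35} is not a subfield of F_{977^6}. Equivalently: if it were, the tower law would give 35 = [F_{977^35}:F_977] dividing [F_{977^6}:F_977] = 6, contradiction.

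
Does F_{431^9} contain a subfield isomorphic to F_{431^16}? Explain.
No: F_{431^16} is not a subfield of F_{431^9}

F_{p^m} embeds in F_{p^n} iff m | n. Here 16 ∤ 9 (since 9 = 0·16 + 9 with remainder 9 ≠ 0), so F_{431^16} is not a subfield of F_{431^9}. Equivalently: if it were, the tower law would give 16 = [F_{431^16}:F_431] dividing [F_{431^9}:F_431] = 9, contradiction.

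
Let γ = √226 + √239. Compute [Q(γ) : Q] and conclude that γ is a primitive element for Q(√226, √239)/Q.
[Q(γ) : Q] = 4 (equivalently, Q(γ) = Q(√226, √239))

Obviously Q(γ) ⊆ Q(√226, √239), and [Q(√226, √239):Q] = 4 (since 226, 239 are distinct squarefree integers > 1 with 54014 not a perfect square). To show equality we compute the minimal polynomial of γ. From γ = √226 + √239: γ^2 = 226 + 2√(54014) + 239 = 465 + 2√(54014), so γ^2 - 465 = 2√(54014); squaring, (γ^2 - 465)^2 = 4·54014, i.e. γ^4 - 930γ^2 + 216225 - 216056 = 0, i.e. γ^4 - 930γ^2 + 169 = 0. So γ is a root of x^4 - 930x^2 + 169. This polynomial is irreducible over Q: it has no rational root (each ±√226 ± √239 is irrational), and any factorization into two quadratics over Q would force √(54014) ∈ Q (pairing opposite roots) or √226, √239 ∈ Q (other pairings), all impossible. Hence [Q(γ):Q] = 4 = [Q(√226, √239):Q], so Q(γ) = Q(√226, √239).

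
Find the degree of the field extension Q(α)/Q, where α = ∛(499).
[Q(α):Q] = 3

The minimal polynomial of α is x^3 - 499, irreducible over Q since 499 is not a perfect cube (so x^3 - 499 has no rational root). Hence [Q(α):Q] = deg(m_α) = 3.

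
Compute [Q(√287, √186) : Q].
[Q(√287, √186) : Q] = 4

[Q(√287):Q] = 2 (min poly x^2 - 287, irreducible since 287 is squarefree > 1). For the top step, suppose √186 ∈ Q(√287), say √186 = c + d√287 with c, d ∈ Q. Squaring: 186 = c^2 + 287d^2 + 2cd√287. Since √287 ∉ Q this forces 2cd = 0. If d = 0 then √186 = c ∈ Q, contradicting 186 squarefree > 1. If c = 0 then 186 = 287d^2, so 287·186 = (287d)^2 is a perfect square in Q — but 287·186 = 53382 is not a perfect square (since 287 and 186 are distinct squarefree integers). Contradiction. Hence √186 ∉ Q(√287), so x^2 - 186 stays irreducible over Q(√287) and [Q(√287, √186) : Q(√287)] = 2. By the tower law, [Q(√287, √186) : Q] = 2 · 2 = 4.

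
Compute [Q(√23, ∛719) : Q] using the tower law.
[Q(√23, ∛719) : Q] = 6

Let L = Q(√23, ∛719). Since Q(√23) ⊂ L and [Q(√23):Q] = 2, the tower law gives 2 | [L:Q]. Likewise Q(∛719) ⊂ L with [Q(∛719):Q] = 3 (because 719 is not a perfect cube), so 3 | [L:Q]. As gcd(2,3) = 1, [L:Q] is divisible by 6. Conversely L is generated over Q by √23 and ∛719, so [L:Q] ≤ 2·3 = 6. Therefore [Q(√23, ∛719) : Q] = 6.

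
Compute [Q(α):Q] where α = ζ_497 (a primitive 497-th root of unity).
[Q(α):Q] = 420

The minimal polynomial of ζ_497 over Q is the 497-th cyclotomic polynomial Φ_497(x), which is irreducible over Q and has degree φ(497) = 420. Hence [Q(α):Q] = φ(497) = 420.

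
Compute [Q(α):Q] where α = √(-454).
[Q(α):Q] = 2

[Q(α):Q] equals the degree of the minimal polynomial of α. Here α^2 = -454 and x^2 + 454 is irreducible (d = -454 is squarefree, ≠ 1, hence not a square), so deg(m_α) = 2. Thus [Q(α):Q] = 2.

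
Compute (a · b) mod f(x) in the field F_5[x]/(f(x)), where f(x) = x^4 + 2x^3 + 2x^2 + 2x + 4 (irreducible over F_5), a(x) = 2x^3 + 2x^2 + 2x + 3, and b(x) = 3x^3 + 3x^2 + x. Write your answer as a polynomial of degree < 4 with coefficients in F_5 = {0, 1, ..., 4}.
a · b ≡ x^3 + 3x^2 + 4x + 2 (mod f(x))

Multiply in F_5[x]: a(x)·b(x) = (2x^3 + 2x^2 + 2x + 3)·(3x^3 + 3x^2 + x) = x^6 + 2x^5 + 4x^4 + 2x^3 + x^2 + 3x. This has degree ≥ 4, so divide by f(x) over F_5: x^6 + 2x^5 + 4x^4 + 2x^3 + x^2 + 3x = (x^2 + 2)·(x^4 + 2x^3 + 2x^2 + 2x + 4) + (x^3 + 3x^2 + 4x + 2). Hence a·b ≡ x^3 + 3x^2 + 4x + 2 (mod f). (F_5[x]/(f) is a field with 5^4 = 625 elements since f is irreducible of degree 4.)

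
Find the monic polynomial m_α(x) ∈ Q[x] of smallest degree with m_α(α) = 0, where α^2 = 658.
m_α(x) = x^2 - 658

α satisfies α^2 - 658 = 0, so x^2 - 658 annihilates α. Since d = 658 is squarefree and ≠ 1, it is not a perfect square in Q, so x^2 - 658 has no rational root and is therefore irreducible over Q (a degree-2 polynomial over a field is irreducible iff it has no root). Hence m_α(x) = x^2 - 658.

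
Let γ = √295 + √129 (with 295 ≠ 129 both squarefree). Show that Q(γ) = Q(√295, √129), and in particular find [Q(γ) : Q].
[Q(γ) : Q] = 4 (equivalently, Q(γ) = Q(√295, √129))

Obviously Q(γ) ⊆ Q(√295, √129), and [Q(√295, √129):Q] = 4 (since 295, 129 are distinct squarefree integers > 1 with 38055 not a perfect square). To show equality we compute the minimal polynomial of γ. From γ = √295 + √129: γ^2 = 295 + 2√(38055) + 129 = 424 + 2√(38055), so γ^2 - 424 = 2√(38055); squaring, (γ^2 - 424)^2 = 4·38055, i.e. γ^4 - 848γ^2 + 179776 - 152220 = 0, i.e. γ^4 - 848γ^2 + 27556 = 0. So γ is a root of x^4 - 848x^2 + 27556. This polynomial is irreducible over Q: it has no rational root (each ±√295 ± √129 is irrational), and any factorization into two quadratics over Q would force √(38055) ∈ Q (pairing opposite roots) or √295, √129 ∈ Q (other pairings), all impossible. Hence [Q(γ):Q] = 4 = [Q(√295, √129):Q], so Q(γ) = Q(√295, √129).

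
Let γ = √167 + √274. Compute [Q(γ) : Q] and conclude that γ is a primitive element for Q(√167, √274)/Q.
[Q(γ) : Q] = 4 (equivalently, Q(γ) = Q(√167, √274))

Obviously Q(γ) ⊆ Q(√167, √274), and [Q(√167, √274):Q] = 4 (since 167, 274 are distinct squarefree integers > 1 with 45758 not a perfect square). To show equality we compute the minimal polynomial of γ. From γ = √167 + √274: γ^2 = 167 + 2√(45758) + 274 = 441 + 2√(45758), so γ^2 - 441 = 2√(45758); squaring, (γ^2 - 441)^2 = 4·45758, i.e. γ^4 - 882γ^2 + 194481 - 183032 = 0, i.e. γ^4 - 882γ^2 + 11449 = 0. So γ is a root of x^4 - 882x^2 + 11449. This polynomial is irreducible over Q: it has no rational root (each ±√167 ± √274 is irrational), and any factorization into two quadratics over Q would force √(45758) ∈ Q (pairing opposite roots) or √167, √274 ∈ Q (other pairings), all impossible. Hence [Q(γ):Q] = 4 = [Q(√167, √274):Q], so Q(γ) = Q(√167, √274).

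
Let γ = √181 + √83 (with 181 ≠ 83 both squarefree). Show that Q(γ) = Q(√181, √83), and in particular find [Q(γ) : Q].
[Q(γ) : Q] = 4 (equivalently, Q(γ) = Q(√181, √83))

Obviously Q(γ) ⊆ Q(√181, √83), and [Q(√181, √83):Q] = 4 (since 181, 83 are distinct squarefree integers > 1 with 15023 not a perfect square). To show equality we compute the minimal polynomial of γ. From γ = √181 + √83: γ^2 = 181 + 2√(15023) + 83 = 264 + 2√(15023), so γ^2 - 264 = 2√(15023); squaring, (γ^2 - 264)^2 = 4·15023, i.e. γ^4 - 528γ^2 + 69696 - 60092 = 0, i.e. γ^4 - 528γ^2 + 9604 = 0. So γ is a root of x^4 - 528x^2 + 9604. This polynomial is irreducible over Q: it has no rational root (each ±√181 ± √83 is irrational), and any factorization into two quadratics over Q would force √(15023) ∈ Q (pairing opposite roots) or √181, √83 ∈ Q (other pairings), all impossible. Hence [Q(γ):Q] = 4 = [Q(√181, √83):Q], so Q(γ) = Q(√181, √83).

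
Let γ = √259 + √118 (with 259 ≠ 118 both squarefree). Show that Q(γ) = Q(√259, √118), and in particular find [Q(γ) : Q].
[Q(γ) : Q] = 4 (equivalently, Q(γ) = Q(√259, √118))

Obviously Q(γ) ⊆ Q(√259, √118), and [Q(√259, √118):Q] = 4 (since 259, 118 are distinct squarefree integers > 1 with 30562 not a perfect square). To show equality we compute the minimal polynomial of γ. From γ = √259 + √118: γ^2 = 259 + 2√(30562) + 118 = 377 + 2√(30562), so γ^2 - 377 = 2√(30562); squaring, (γ^2 - 377)^2 = 4·30562, i.e. γ^4 - 754γ^2 + 142129 - 122248 = 0, i.e. γ^4 - 754γ^2 + 19881 = 0. So γ is a root of x^4 - 754x^2 + 19881. This polynomial is irreducible over Q: it has no rational root (each ±√259 ± √118 is irrational), and any factorization into two quadratics over Q would force √(30562) ∈ Q (pairing opposite roots) or √259, √118 ∈ Q (other pairings), all impossible. Hence [Q(γ):Q] = 4 = [Q(√259, √118):Q], so Q(γ) = Q(√259, √118).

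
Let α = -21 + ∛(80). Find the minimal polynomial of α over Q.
m_α(x) = x^3 + 63x^2 + 1323x + 9181

Set β = α + 21 = ∛(80), so β^3 = 80. Then (α + 21)^3 - 80 = 0, i.e. α is a root of g(x) = (x + 21)^3 - 80 = x^3 + 63x^2 + 1323x + 9181. Since g(x) = h(x + 21) where h(x) = x^3 - 80, and h is irreducible over Q (because 80 is not a perfect cube, so h has no rational root, and a monic cubic with no rational root is irreducible), g is also irreducible (irreducibility is preserved under the substitution x → x + 21). Hence m_α(x) = x^3 + 63x^2 + 1323x + 9181.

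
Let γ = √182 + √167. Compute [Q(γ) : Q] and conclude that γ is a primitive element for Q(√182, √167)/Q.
[Q(γ) : Q] = 4 (equivalently, Q(γ) = Q(√182, √167))

Obviously Q(γ) ⊆ Q(√182, √167), and [Q(√182, √167):Q] = 4 (since 182, 167 are distinct squarefree integers > 1 with 30394 not a perfect square). To show equality we compute the minimal polynomial of γ. From γ = √182 + √167: γ^2 = 182 + 2√(30394) + 167 = 349 + 2√(30394), so γ^2 - 349 = 2√(30394); squaring, (γ^2 - 349)^2 = 4·30394, i.e. γ^4 - 698γ^2 + 121801 - 121576 = 0, i.e. γ^4 - 698γ^2 + 225 = 0. So γ is a root of x^4 - 698x^2 + 225. This polynomial is irreducible over Q: it has no rational root (each ±√182 ± √167 is irrational), and any factorization into two quadratics over Q would force √(30394) ∈ Q (pairing opposite roots) or √182, √167 ∈ Q (other pairings), all impossible. Hence [Q(γ):Q] = 4 = [Q(√182, √167):Q], so Q(γ) = Q(√182, √167).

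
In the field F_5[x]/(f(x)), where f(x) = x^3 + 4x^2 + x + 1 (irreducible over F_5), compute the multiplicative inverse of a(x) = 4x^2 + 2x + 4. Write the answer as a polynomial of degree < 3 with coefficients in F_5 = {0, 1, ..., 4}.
a(x)^(-1) ≡ 2x^2 + 3x (mod f(x))

Since f is irreducible over F_5, F_5[x]/(f) is a field and a(x) ≠ 0 has an inverse. Apply the extended Euclidean algorithm to f(x) and a(x) in F_5[x]: f(x) = (4x + 4)·a(x) + (2x);  a(x) = (2x + 1)·(2x) + (4). The last nonzero remainder is the constant 4 = gcd(f, a) in F_5. Back-substituting through the division chain expresses 4 = s(x)·a(x) + t(x)·f(x) with s(x) ≡ 3x^2 + 2x (mod f), so (3x^2 + 2x)·a(x) ≡ 4 (mod f). Multiplying by 4^(-1) ≡ 4 in F_5 gives a(x)^(-1) ≡ 4·(3x^2 + 2x) ≡ 2x^2 + 3x (mod f). Check: (4x^2 + 2x + 4)·(2x^2 + 3x) = 3x^4 + x^3 + 4x^2 + 2x ≡ 1 (mod x^3 + 4x^2 + x + 1).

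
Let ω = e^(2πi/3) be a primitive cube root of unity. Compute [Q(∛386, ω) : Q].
[Q(∛386, ω) : Q] = 6

[Q(∛386):Q] = 3 (min poly x^3 - 386, irreducible since 386 is not a perfect cube). [Q(ω):Q] = 2 (min poly x^2 + x + 1). Since Q(∛386) ⊂ R and ω ∉ R, we have ω ∉ Q(∛386), so x^2 + x + 1 remains irreducible over Q(∛386) and [Q(∛386, ω) : Q(∛386)] = 2. By the tower law, [Q(∛386, ω) : Q] = 3 · 2 = 6. (In fact Q(∛386, ω) is the splitting field of x^3 - 386 over Q.)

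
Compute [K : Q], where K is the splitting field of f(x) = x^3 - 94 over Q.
[K : Q] = 6

The roots of x^3 - 94 are ∛94, ω∛94, ω^2∛94 where ω = e^(2πi/3) is a primitive cube root of unity, so K = Q(∛94, ω). Now [Q(∛94):Q] = 3 (since 94 is not a perfect cube, x^3 - 94 is irreducible) and [Q(ω):Q] = 2. Both 2 and 3 divide [K:Q], and [K:Q] ≤ 3·2 = 6, so [K:Q] = 6. (Equivalently: Q(∛94) ⊂ R but ω ∉ R, so [K : Q(∛94)] = 2.)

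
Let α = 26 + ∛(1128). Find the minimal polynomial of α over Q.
m_α(x) = x^3 - 78x^2 + 2028x - 18704

Set β = α - 26 = ∛(1128), so β^3 = 1128. Then (α - 26)^3 - 1128 = 0, i.e. α is a root of g(x) = (x - 26)^3 - 1128 = x^3 - 78x^2 + 2028x - 18704. Since g(x) = h(x - 26) where h(x) = x^3 - 1128, and h is irreducible over Q (because 1128 is not a perfect cube, so h has no rational root, and a monic cubic with no rational root is irreducible), g is also irreducible (irreducibility is preserved under the substitution x → x - 26). Hence m_α(x) = x^3 - 78x^2 + 2028x - 18704.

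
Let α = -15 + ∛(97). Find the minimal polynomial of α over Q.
m_α(x) = x^3 + 45x^2 + 675x + 3278

Set β = α + 15 = ∛(97), so β^3 = 97. Then (α + 15)^3 - 97 = 0, i.e. α is a root of g(x) = (x + 15)^3 - 97 = x^3 + 45x^2 + 675x + 3278. Since g(x) = h(x + 15) where h(x) = x^3 - 97, and h is irreducible over Q (because 97 is not a perfect cube, so h has no rational root, and a monic cubic with no rational root is irreducible), g is also irreducible (irreducibility is preserved under the substitution x → x + 15). Hence m_α(x) = x^3 + 45x^2 + 675x + 3278.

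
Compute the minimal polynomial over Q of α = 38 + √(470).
m_α(x) = x^2 - 76x + 974

From α - 38 = √(470), squaring gives (α - 38)^2 = 470, i.e. α^2 - 76α + 1444 = 470, so α^2 - 76α + 974 = 0. The discriminant of x^2 - 76x + 974 is (-76)^2 - 4·(974) = 5776 - 3896 = 1880, and 4·(470) is not a perfect square in Q since 470 is squarefree and ≠ 1. Hence x^2 - 76x + 974 is irreducible over Q and is the minimal polynomial of α.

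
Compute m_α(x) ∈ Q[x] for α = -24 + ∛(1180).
m_α(x) = x^3 + 72x^2 + 1728x + 12644

Set β = α + 24 = ∛(1180), so β^3 = 1180. Then (α + 24)^3 - 1180 = 0, i.e. α is a root of g(x) = (x + 24)^3 - 1180 = x^3 + 72x^2 + 1728x + 12644. Since g(x) = h(x + 24) where h(x) = x^3 - 1180, and h is irreducible over Q (because 1180 is not a perfect cube, so h has no rational root, and a monic cubic with no rational root is irreducible), g is also irreducible (irreducibility is preserved under the substitution x → x + 24). Hence m_α(x) = x^3 + 72x^2 + 1728x + 12644.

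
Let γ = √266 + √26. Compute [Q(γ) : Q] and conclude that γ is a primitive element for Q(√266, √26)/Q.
[Q(γ) : Q] = 4 (equivalently, Q(γ) = Q(√266, √26))

Obviously Q(γ) ⊆ Q(√266, √26), and [Q(√266, √26):Q] = 4 (since 266, 26 are distinct squarefree integers > 1 with 6916 not a perfect square). To show equality we compute the minimal polynomial of γ. From γ = √266 + √26: γ^2 = 266 + 2√(6916) + 26 = 292 + 2√(6916), so γ^2 - 292 = 2√(6916); squaring, (γ^2 - 292)^2 = 4·6916, i.e. γ^4 - 584γ^2 + 85264 - 27664 = 0, i.e. γ^4 - 584γ^2 + 57600 = 0. So γ is a root of x^4 - 584x^2 + 57600. This polynomial is irreducible over Q: it has no rational root (each ±√266 ± √26 is irrational), and any factorization into two quadratics over Q would force √(6916) ∈ Q (pairing opposite roots) or √266, √26 ∈ Q (other pairings), all impossible. Hence [Q(γ):Q] = 4 = [Q(√266, √26):Q], so Q(γ) = Q(√266, √26).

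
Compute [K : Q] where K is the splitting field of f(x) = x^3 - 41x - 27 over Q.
[K : Q] = 6

By the rational root test, any rational root of the monic integer polynomial f(x) = x^3 - 41x - 27 must be an integer dividing the constant term -27, i.e. one of ±{1, 3, 9, 27}. Evaluating: f(1) = -67, f(-1) = 13, f(3) = -123, f(-3) = 69, f(9) = 333, f(-9) = -387, f(27) = 18549, f(-27) = -18603; none is 0, so f has no rational root and is therefore irreducible over Q (a cubic with no linear factor over a field is irreducible). For an irreducible cubic, the Galois group is A_3 or S_3 according as the discriminant disc(f) = -4a^3 - 27b^2 = -4·(-41)^3 - 27·(-27)^2 = 256001 is or is not a square in Q. Here disc(f) = 256001 is not a perfect square in Q, so the Galois group of f over Q is not contained in A_3 and must be all of S_3. The splitting field has degree |S_3| = 6 over Q, so [K : Q] = 6.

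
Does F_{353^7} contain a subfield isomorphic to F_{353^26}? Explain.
No: F_{353^26} is not a subfield of F_{353^7}

F_{p^m} embeds in F_{p^n} iff m | n. Here 26 ∤ 7 (since 7 = 0·26 + 7 with remainder 7 ≠ 0), so F_{353^26} is not a subfield of F_{353^7}. Equivalently: if it were, the tower law would give 26 = [F_{353^26}:F_353] dividing [F_{353^7}:F_353] = 7, contradiction.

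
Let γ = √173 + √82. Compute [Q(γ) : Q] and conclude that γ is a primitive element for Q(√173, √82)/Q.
[Q(γ) : Q] = 4 (equivalently, Q(γ) = Q(√173, √82))

Obviously Q(γ) ⊆ Q(√173, √82), and [Q(√173, √82):Q] = 4 (since 173, 82 are distinct squarefree integers > 1 with 14186 not a perfect square). To show equality we compute the minimal polynomial of γ. From γ = √173 + √82: γ^2 = 173 + 2√(14186) + 82 = 255 + 2√(14186), so γ^2 - 255 = 2√(14186); squaring, (γ^2 - 255)^2 = 4·14186, i.e. γ^4 - 510γ^2 + 65025 - 56744 = 0, i.e. γ^4 - 510γ^2 + 8281 = 0. So γ is a root of x^4 - 510x^2 + 8281. This polynomial is irreducible over Q: it has no rational root (each ±√173 ± √82 is irrational), and any factorization into two quadratics over Q would force √(14186) ∈ Q (pairing opposite roots) or √173, √82 ∈ Q (other pairings), all impossible. Hence [Q(γ):Q] = 4 = [Q(√173, √82):Q], so Q(γ) = Q(√173, √82).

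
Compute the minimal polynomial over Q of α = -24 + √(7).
m_α(x) = x^2 + 48x + 569

From α + 24 = √(7), squaring gives (α + 24)^2 = 7, i.e. α^2 + 48α + 576 = 7, so α^2 + 48α + 569 = 0. The discriminant of x^2 + 48x + 569 is (48)^2 - 4·(569) = 2304 - 2276 = 28, and 4·(7) is not a perfect square in Q since 7 is squarefree and ≠ 1. Hence x^2 + 48x + 569 is irreducible over Q and is the minimal polynomial of α.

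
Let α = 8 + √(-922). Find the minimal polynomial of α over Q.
m_α(x) = x^2 - 16x + 986

From α - 8 = √(-922), squaring gives (α - 8)^2 = -922, i.e. α^2 - 16α + 64 = -922, so α^2 - 16α + 986 = 0. The discriminant of x^2 - 16x + 986 is (-16)^2 - 4·(986) = 256 - 3944 = -3688, and 4·(-922) is not a perfect square in Q since -922 is squarefree and ≠ 1. Hence x^2 - 16x + 986 is irreducible over Q and is the minimal polynomial of α.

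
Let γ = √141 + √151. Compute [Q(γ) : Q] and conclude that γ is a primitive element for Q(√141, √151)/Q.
[Q(γ) : Q] = 4 (equivalently, Q(γ) = Q(√141, √151))

Obviously Q(γ) ⊆ Q(√141, √151), and [Q(√141, √151):Q] = 4 (since 141, 151 are distinct squarefree integers > 1 with 21291 not a perfect square). To show equality we compute the minimal polynomial of γ. From γ = √141 + √151: γ^2 = 141 + 2√(21291) + 151 = 292 + 2√(21291), so γ^2 - 292 = 2√(21291); squaring, (γ^2 - 292)^2 = 4·21291, i.e. γ^4 - 584γ^2 + 85264 - 85164 = 0, i.e. γ^4 - 584γ^2 + 100 = 0. So γ is a root of x^4 - 584x^2 + 100. This polynomial is irreducible over Q: it has no rational root (each ±√141 ± √151 is irrational), and any factorization into two quadratics over Q would force √(21291) ∈ Q (pairing opposite roots) or √141, √151 ∈ Q (other pairings), all impossible. Hence [Q(γ):Q] = 4 = [Q(√141, √151):Q], so Q(γ) = Q(√141, √151).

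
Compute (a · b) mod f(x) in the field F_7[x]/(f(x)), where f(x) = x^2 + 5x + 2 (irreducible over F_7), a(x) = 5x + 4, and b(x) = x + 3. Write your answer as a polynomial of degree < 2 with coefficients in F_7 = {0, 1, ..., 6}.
a · b ≡ x + 2 (mod f(x))

Multiply in F_7[x]: a(x)·b(x) = (5x + 4)·(x + 3) = 5x^2 + 5x + 5. This has degree ≥ 2, so divide by f(x) over F_7: 5x^2 + 5x + 5 = (5)·(x^2 + 5x + 2) + (x + 2). Hence a·b ≡ x + 2 (mod f). (F_7[x]/(f) is a field with 7^2 = 49 elements since f is irreducible of degree 2.)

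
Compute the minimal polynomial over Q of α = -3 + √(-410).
m_α(x) = x^2 + 6x + 419

From α + 3 = √(-410), squaring gives (α + 3)^2 = -410, i.e. α^2 + 6α + 9 = -410, so α^2 + 6α + 419 = 0. The discriminant of x^2 + 6x + 419 is (6)^2 - 4·(419) = 36 - 1676 = -1640, and 4·(-410) is not a perfect square in Q since -410 is squarefree and ≠ 1. Hence x^2 + 6x + 419 is irreducible over Q and is the minimal polynomial of α.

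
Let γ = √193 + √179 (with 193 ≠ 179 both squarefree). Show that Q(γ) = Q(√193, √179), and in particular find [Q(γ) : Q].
[Q(γ) : Q] = 4 (equivalently, Q(γ) = Q(√193, √179))

Obviously Q(γ) ⊆ Q(√193, √179), and [Q(√193, √179):Q] = 4 (since 193, 179 are distinct squarefree integers > 1 with 34547 not a perfect square). To show equality we compute the minimal polynomial of γ. From γ = √193 + √179: γ^2 = 193 + 2√(34547) + 179 = 372 + 2√(34547), so γ^2 - 372 = 2√(34547); squaring, (γ^2 - 372)^2 = 4·34547, i.e. γ^4 - 744γ^2 + 138384 - 138188 = 0, i.e. γ^4 - 744γ^2 + 196 = 0. So γ is a root of x^4 - 744x^2 + 196. This polynomial is irreducible over Q: it has no rational root (each ±√193 ± √179 is irrational), and any factorization into two quadratics over Q would force √(34547) ∈ Q (pairing opposite roots) or √193, √179 ∈ Q (other pairings), all impossible. Hence [Q(γ):Q] = 4 = [Q(√193, √179):Q], so Q(γ) = Q(√193, √179).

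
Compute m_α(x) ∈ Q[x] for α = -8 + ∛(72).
m_α(x) = x^3 + 24x^2 + 192x + 440

Set β = α + 8 = ∛(72), so β^3 = 72. Then (α + 8)^3 - 72 = 0, i.e. α is a root of g(x) = (x + 8)^3 - 72 = x^3 + 24x^2 + 192x + 440. Since g(x) = h(x + 8) where h(x) = x^3 - 72, and h is irreducible over Q (because 72 is not a perfect cube, so h has no rational root, and a monic cubic with no rational root is irreducible), g is also irreducible (irreducibility is preserved under the substitution x → x + 8). Hence m_α(x) = x^3 + 24x^2 + 192x + 440.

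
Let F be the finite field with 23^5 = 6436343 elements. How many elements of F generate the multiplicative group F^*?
There are φ(6436342) = 2925600 primitive elements

F_q^* is cyclic of order q - 1 = 6436342. A cyclic group of order m has exactly φ(m) generators. Here m = 6436342 = 2 · 11 · 292561, so the number of primitive elements is φ(6436342) = 2925600.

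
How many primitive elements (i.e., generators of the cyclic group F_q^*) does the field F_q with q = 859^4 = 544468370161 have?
There are φ(544468370160) = 118093086720 primitive elements

F_q^* is cyclic of order q - 1 = 544468370160. A cyclic group of order m has exactly φ(m) generators. Here m = 544468370160 = 2^4 · 3 · 5 · 11 · 13 · 43 · 137 · 2693, so the number of primitive elements is φ(544468370160) = 118093086720.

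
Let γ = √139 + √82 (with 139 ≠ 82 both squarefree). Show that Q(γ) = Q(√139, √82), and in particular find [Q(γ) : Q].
[Q(γ) : Q] = 4 (equivalently, Q(γ) = Q(√139, √82))

Obviously Q(γ) ⊆ Q(√139, √82), and [Q(√139, √82):Q] = 4 (since 139, 82 are distinct squarefree integers > 1 with 11398 not a perfect square). To show equality we compute the minimal polynomial of γ. From γ = √139 + √82: γ^2 = 139 + 2√(11398) + 82 = 221 + 2√(11398), so γ^2 - 221 = 2√(11398); squaring, (γ^2 - 221)^2 = 4·11398, i.e. γ^4 - 442γ^2 + 48841 - 45592 = 0, i.e. γ^4 - 442γ^2 + 3249 = 0. So γ is a root of x^4 - 442x^2 + 3249. This polynomial is irreducible over Q: it has no rational root (each ±√139 ± √82 is irrational), and any factorization into two quadratics over Q would force √(11398) ∈ Q (pairing opposite roots) or √139, √82 ∈ Q (other pairings), all impossible. Hence [Q(γ):Q] = 4 = [Q(√139, √82):Q], so Q(γ) = Q(√139, √82).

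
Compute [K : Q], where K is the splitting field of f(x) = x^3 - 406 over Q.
[K : Q] = 6

The roots of x^3 - 406 are ∛406, ω∛406, ω^2∛406 where ω = e^(2πi/3) is a primitive cube root of unity, so K = Q(∛406, ω). Now [Q(∛406):Q] = 3 (since 406 is not a perfect cube, x^3 - 406 is irreducible) and [Q(ω):Q] = 2. Both 2 and 3 divide [K:Q], and [K:Q] ≤ 3·2 = 6, so [K:Q] = 6. (Equivalently: Q(∛406) ⊂ R but ω ∉ R, so [K : Q(∛406)] = 2.)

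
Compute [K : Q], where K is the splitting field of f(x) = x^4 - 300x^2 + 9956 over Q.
[K : Q] = 4

Solving the quadratic in x^2: x^2 = (300 ± √(300^2 - 4·9956))/2 = (300 ± √50176)/2 = (300 ± 224)/2, giving x^2 = 262 or x^2 = 38. So f(x) = (x^2 - 262)(x^2 - 38) and the roots of f are ±√262, ±√38. Hence the splitting field is K = Q(√262, √38). Since 262 and 38 are distinct squarefree integers > 1, their product 9956 is not a perfect square, so √38 ∉ Q(√262). By the tower law [K:Q] = [Q(√262,√38):Q(√262)] · [Q(√262):Q] = 2 · 2 = 4.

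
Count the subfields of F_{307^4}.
F_{307^4} has 3 subfields

The subfields of F_{p^n} are exactly the fields F_{p^d} for d | n (each is the fixed field of the unique index-d subgroup of Gal(F_{p^n}/F_p) ≅ Z/nZ). The divisors of n = 4 are {1, 2, 4}, giving 3 subfields: F_{307^1}, F_{307^2}, F_{307^4}.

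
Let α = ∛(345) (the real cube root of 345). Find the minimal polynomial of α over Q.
m_α(x) = x^3 - 345

α satisfies α^3 = 345, so x^3 - 345 annihilates α. By the rational root test, a rational root p/q (in lowest terms) of x^3 - 345 would satisfy p^3 = 345 q^3, forcing q = 1 and p^3 = 345; but 345 is not a perfect cube, contradiction. A monic cubic over Q with no rational root is irreducible (any nontrivial factorization would include a linear factor). Hence x^3 - 345 is the minimal polynomial of α, and in particular [Q(α):Q] = 3.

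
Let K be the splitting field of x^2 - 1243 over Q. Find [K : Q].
[K : Q] = 2

f(x) = x^2 - 1243 factors as (x - √1243)(x + √1243). The splitting field is K = Q(√1243). Since 1243 is squarefree and > 1, it is not a perfect square, so x^2 - 1243 is irreducible over Q and [Q(√1243) : Q] = 2. Hence [K : Q] = 2.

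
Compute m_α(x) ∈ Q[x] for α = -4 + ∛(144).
m_α(x) = x^3 + 12x^2 + 48x - 80

Set β = α + 4 = ∛(144), so β^3 = 144. Then (α + 4)^3 - 144 = 0, i.e. α is a root of g(x) = (x + 4)^3 - 144 = x^3 + 12x^2 + 48x - 80. Since g(x) = h(x + 4) where h(x) = x^3 - 144, and h is irreducible over Q (because 144 is not a perfect cube, so h has no rational root, and a monic cubic with no rational root is irreducible), g is also irreducible (irreducibility is preserved under the substitution x → x + 4). Hence m_α(x) = x^3 + 12x^2 + 48x - 80.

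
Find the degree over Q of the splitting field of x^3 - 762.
[K : Q] = 6

The roots of x^3 - 762 are ∛762, ω∛762, ω^2∛762 where ω = e^(2πi/3) is a primitive cube root of unity, so K = Q(∛762, ω). Now [Q(∛762):Q] = 3 (since 762 is not a perfect cube, x^3 - 762 is irreducible) and [Q(ω):Q] = 2. Both 2 and 3 divide [K:Q], and [K:Q] ≤ 3·2 = 6, so [K:Q] = 6. (Equivalently: Q(∛762) ⊂ R but ω ∉ R, so [K : Q(∛762)] = 2.)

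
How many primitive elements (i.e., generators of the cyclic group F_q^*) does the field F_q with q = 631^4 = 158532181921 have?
There are φ(158532181920) = 35777064960 primitive elements

F_q^* is cyclic of order q - 1 = 158532181920. A cyclic group of order m has exactly φ(m) generators. Here m = 158532181920 = 2^5 · 3^2 · 5 · 7 · 79 · 199081, so the number of primitive elements is φ(158532181920) = 35777064960.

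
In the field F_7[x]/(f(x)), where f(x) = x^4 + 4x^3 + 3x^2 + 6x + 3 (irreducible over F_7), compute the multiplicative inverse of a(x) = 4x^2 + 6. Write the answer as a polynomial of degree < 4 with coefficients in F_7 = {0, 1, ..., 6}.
a(x)^(-1) ≡ 2x^2 + x + 3 (mod f(x))

Since f is irreducible over F_7, F_7[x]/(f) is a field and a(x) ≠ 0 has an inverse. Apply the extended Euclidean algorithm to f(x) and a(x) in F_7[x]: f(x) = (2x^2 + x + 3)·a(x) + (6). The last nonzero remainder is the constant 6 = gcd(f, a) in F_7. Back-substituting through the division chain expresses 6 = s(x)·a(x) + t(x)·f(x) with s(x) ≡ 5x^2 + 6x + 4 (mod f), so (5x^2 + 6x + 4)·a(x) ≡ 6 (mod f). Multiplying by 6^(-1) ≡ 6 in F_7 gives a(x)^(-1) ≡ 6·(5x^2 + 6x + 4) ≡ 2x^2 + x + 3 (mod f). Check: (4x^2 + 6)·(2x^2 + x + 3) = x^4 + 4x^3 + 3x^2 + 6x + 4 ≡ 1 (mod x^4 + 4x^3 + 3x^2 + 6x + 3).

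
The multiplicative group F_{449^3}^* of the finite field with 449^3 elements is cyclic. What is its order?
|F_{449^3}^*| = 90518848

F_{449^3} has 449^3 = 90518849 elements; its multiplicative group consists of all nonzero elements, so |F_{449^3}^*| = 90518849 - 1 = 90518848. (It is cyclic since any finite subgroup of the multiplicative group of a field is cyclic.)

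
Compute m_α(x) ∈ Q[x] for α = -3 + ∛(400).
m_α(x) = x^3 + 9x^2 + 27x - 373

Set β = α + 3 = ∛(400), so β^3 = 400. Then (α + 3)^3 - 400 = 0, i.e. α is a root of g(x) = (x + 3)^3 - 400 = x^3 + 9x^2 + 27x - 373. Since g(x) = h(x + 3) where h(x) = x^3 - 400, and h is irreducible over Q (because 400 is not a perfect cube, so h has no rational root, and a monic cubic with no rational root is irreducible), g is also irreducible (irreducibility is preserved under the substitution x → x + 3). Hence m_α(x) = x^3 + 9x^2 + 27x - 373.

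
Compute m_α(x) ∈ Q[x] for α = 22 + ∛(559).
m_α(x) = x^3 - 66x^2 + 1452x - 11207

Set β = α - 22 = ∛(559), so β^3 = 559. Then (α - 22)^3 - 559 = 0, i.e. α is a root of g(x) = (x - 22)^3 - 559 = x^3 - 66x^2 + 1452x - 11207. Since g(x) = h(x - 22) where h(x) = x^3 - 559, and h is irreducible over Q (because 559 is not a perfect cube, so h has no rational root, and a monic cubic with no rational root is irreducible), g is also irreducible (irreducibility is preserved under the substitution x → x - 22). Hence m_α(x) = x^3 - 66x^2 + 1452x - 11207.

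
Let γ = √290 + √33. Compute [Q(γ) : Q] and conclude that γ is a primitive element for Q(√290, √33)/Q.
[Q(γ) : Q] = 4 (equivalently, Q(γ) = Q(√290, √33))

Obviously Q(γ) ⊆ Q(√290, √33), and [Q(√290, √33):Q] = 4 (since 290, 33 are distinct squarefree integers > 1 with 9570 not a perfect square). To show equality we compute the minimal polynomial of γ. From γ = √290 + √33: γ^2 = 290 + 2√(9570) + 33 = 323 + 2√(9570), so γ^2 - 323 = 2√(9570); squaring, (γ^2 - 323)^2 = 4·9570, i.e. γ^4 - 646γ^2 + 104329 - 38280 = 0, i.e. γ^4 - 646γ^2 + 66049 = 0. So γ is a root of x^4 - 646x^2 + 66049. This polynomial is irreducible over Q: it has no rational root (each ±√290 ± √33 is irrational), and any factorization into two quadratics over Q would force √(9570) ∈ Q (pairing opposite roots) or √290, √33 ∈ Q (other pairings), all impossible. Hence [Q(γ):Q] = 4 = [Q(√290, √33):Q], so Q(γ) = Q(√290, √33).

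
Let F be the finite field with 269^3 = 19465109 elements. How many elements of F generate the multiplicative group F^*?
There are φ(19465108) = 8553600 primitive elements

F_q^* is cyclic of order q - 1 = 19465108. A cyclic group of order m has exactly φ(m) generators. Here m = 19465108 = 2^2 · 13 · 37 · 67 · 151, so the number of primitive elements is φ(19465108) = 8553600.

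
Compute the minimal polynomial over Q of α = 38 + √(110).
m_α(x) = x^2 - 76x + 1334

From α - 38 = √(110), squaring gives (α - 38)^2 = 110, i.e. α^2 - 76α + 1444 = 110, so α^2 - 76α + 1334 = 0. The discriminant of x^2 - 76x + 1334 is (-76)^2 - 4·(1334) = 5776 - 5336 = 440, and 4·(110) is not a perfect square in Q since 110 is squarefree and ≠ 1. Hence x^2 - 76x + 1334 is irreducible over Q and is the minimal polynomial of α.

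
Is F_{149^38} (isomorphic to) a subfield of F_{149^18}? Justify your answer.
No: F_{149^38} is not a subfield of F_{149^18}

F_{p^m} embeds in F_{p^n} iff m | n. Here 38 ∤ 18 (since 18 = 0·38 + 18 with remainder 18 ≠ 0), so F_{149^38} is not a subfield of F_{149^18}. Equivalently: if it were, the tower law would give 38 = [F_{149^38}:F_149] dividing [F_{149^18}:F_149] = 18, contradiction.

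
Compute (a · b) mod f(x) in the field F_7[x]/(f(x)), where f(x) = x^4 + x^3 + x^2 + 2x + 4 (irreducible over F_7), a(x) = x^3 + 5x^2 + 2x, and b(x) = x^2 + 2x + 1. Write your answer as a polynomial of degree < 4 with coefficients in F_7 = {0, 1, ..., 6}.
a · b ≡ 6x^3 + x^2 + 4 (mod f(x))

Multiply in F_7[x]: a(x)·b(x) = (x^3 + 5x^2 + 2x)·(x^2 + 2x + 1) = x^5 + 6x^3 + 2x^2 + 2x. This has degree ≥ 4, so divide by f(x) over F_7: x^5 + 6x^3 + 2x^2 + 2x = (x + 6)·(x^4 + x^3 + x^2 + 2x + 4) + (6x^3 + x^2 + 4). Hence a·b ≡ 6x^3 + x^2 + 4 (mod f). (F_7[x]/(f) is a field with 7^4 = 2401 elements since f is irreducible of degree 4.)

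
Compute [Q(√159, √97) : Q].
[Q(√159, √97) : Q] = 4

[Q(√159):Q] = 2 (min poly x^2 - 159, irreducible since 159 is squarefree > 1). For the top step, suppose √97 ∈ Q(√159), say √97 = c + d√159 with c, d ∈ Q. Squaring: 97 = c^2 + 159d^2 + 2cd√159. Since √159 ∉ Q this forces 2cd = 0. If d = 0 then √97 = c ∈ Q, contradicting 97 squarefree > 1. If c = 0 then 97 = 159d^2, so 159·97 = (159d)^2 is a perfect square in Q — but 159·97 = 15423 is not a perfect square (since 159 and 97 are distinct squarefree integers). Contradiction. Hence √97 ∉ Q(√159), so x^2 - 97 stays irreducible over Q(√159) and [Q(√159, √97) : Q(√159)] = 2. By the tower law, [Q(√159, √97) : Q] = 2 · 2 = 4.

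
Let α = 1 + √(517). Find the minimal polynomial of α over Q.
m_α(x) = x^2 - 2x - 516

From α - 1 = √(517), squaring gives (α - 1)^2 = 517, i.e. α^2 - 2α + 1 = 517, so α^2 - 2α - 516 = 0. The discriminant of x^2 - 2x - 516 is (-2)^2 - 4·(-516) = 4 + 2064 = 2068, and 4·(517) is not a perfect square in Q since 517 is squarefree and ≠ 1. Hence x^2 - 2x - 516 is irreducible over Q and is the minimal polynomial of α.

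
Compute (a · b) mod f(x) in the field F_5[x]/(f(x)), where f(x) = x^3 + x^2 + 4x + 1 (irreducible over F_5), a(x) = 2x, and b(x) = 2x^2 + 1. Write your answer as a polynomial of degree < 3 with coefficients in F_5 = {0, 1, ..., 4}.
a · b ≡ x^2 + x + 1 (mod f(x))

Multiply in F_5[x]: a(x)·b(x) = (2x)·(2x^2 + 1) = 4x^3 + 2x. This has degree ≥ 3, so divide by f(x) over F_5: 4x^3 + 2x = (4)·(x^3 + x^2 + 4x + 1) + (x^2 + x + 1). Hence a·b ≡ x^2 + x + 1 (mod f). (F_5[x]/(f) is a field with 5^3 = 125 elements since f is irreducible of degree 3.)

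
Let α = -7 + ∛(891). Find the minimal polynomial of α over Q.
m_α(x) = x^3 + 21x^2 + 147x - 548

Set β = α + 7 = ∛(891), so β^3 = 891. Then (α + 7)^3 - 891 = 0, i.e. α is a root of g(x) = (x + 7)^3 - 891 = x^3 + 21x^2 + 147x - 548. Since g(x) = h(x + 7) where h(x) = x^3 - 891, and h is irreducible over Q (because 891 is not a perfect cube, so h has no rational root, and a monic cubic with no rational root is irreducible), g is also irreducible (irreducibility is preserved under the substitution x → x + 7). Hence m_α(x) = x^3 + 21x^2 + 147x - 548.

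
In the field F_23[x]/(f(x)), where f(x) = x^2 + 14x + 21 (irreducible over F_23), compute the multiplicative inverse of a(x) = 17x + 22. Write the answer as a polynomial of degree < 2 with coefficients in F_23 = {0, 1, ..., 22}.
a(x)^(-1) ≡ x + 10 (mod f(x))

Since f is irreducible over F_23, F_23[x]/(f) is a field and a(x) ≠ 0 has an inverse. Apply the extended Euclidean algorithm to f(x) and a(x) in F_23[x]: f(x) = (19x + 6)·a(x) + (4). The last nonzero remainder is the constant 4 = gcd(f, a) in F_23. Back-substituting through the division chain expresses 4 = s(x)·a(x) + t(x)·f(x) with s(x) ≡ 4x + 17 (mod f), so (4x + 17)·a(x) ≡ 4 (mod f). Multiplying by 4^(-1) ≡ 6 in F_23 gives a(x)^(-1) ≡ 6·(4x + 17) ≡ x + 10 (mod f). Check: (17x + 22)·(x + 10) = 17x^2 + 8x + 13 ≡ 1 (mod x^2 + 14x + 21).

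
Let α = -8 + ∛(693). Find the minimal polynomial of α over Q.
m_α(x) = x^3 + 24x^2 + 192x - 181

Set β = α + 8 = ∛(693), so β^3 = 693. Then (α + 8)^3 - 693 = 0, i.e. α is a root of g(x) = (x + 8)^3 - 693 = x^3 + 24x^2 + 192x - 181. Since g(x) = h(x + 8) where h(x) = x^3 - 693, and h is irreducible over Q (because 693 is not a perfect cube, so h has no rational root, and a monic cubic with no rational root is irreducible), g is also irreducible (irreducibility is preserved under the substitution x → x + 8). Hence m_α(x) = x^3 + 24x^2 + 192x - 181.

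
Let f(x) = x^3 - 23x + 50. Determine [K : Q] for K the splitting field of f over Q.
[K : Q] = 6

By the rational root test, any rational root of the monic integer polynomial f(x) = x^3 - 23x + 50 must be an integer dividing the constant term 50, i.e. one of ±{1, 2, 5, 10, 25, 50}. Evaluating: f(1) = 28, f(-1) = 72, f(2) = 12, f(-2) = 88, f(5) = 60, f(-5) = 40, f(10) = 820, f(-10) = -720, f(25) = 15100, f(-25) = -15000, f(50) = 123900, f(-50) = -123800; none is 0, so f has no rational root and is therefore irreducible over Q (a cubic with no linear factor over a field is irreducible). For an irreducible cubic, the Galois group is A_3 or S_3 according as the discriminant disc(f) = -4a^3 - 27b^2 = -4·(-23)^3 - 27·(50)^2 = -18832 is or is not a square in Q. Here disc(f) = -18832 is not a perfect square in Q, so the Galois group of f over Q is not contained in A_3 and must be all of S_3. The splitting field has degree |S_3| = 6 over Q, so [K : Q] = 6.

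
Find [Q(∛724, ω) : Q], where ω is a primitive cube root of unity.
[Q(∛724, ω) : Q] = 6

[Q(∛724):Q] = 3 (min poly x^3 - 724, irreducible since 724 is not a perfect cube). [Q(ω):Q] = 2 (min poly x^2 + x + 1). Since Q(∛724) ⊂ R and ω ∉ R, we have ω ∉ Q(∛724), so x^2 + x + 1 remains irreducible over Q(∛724) and [Q(∛724, ω) : Q(∛724)] = 2. By the tower law, [Q(∛724, ω) : Q] = 3 · 2 = 6. (In fact Q(∛724, ω) is the splitting field of x^3 - 724 over Q.)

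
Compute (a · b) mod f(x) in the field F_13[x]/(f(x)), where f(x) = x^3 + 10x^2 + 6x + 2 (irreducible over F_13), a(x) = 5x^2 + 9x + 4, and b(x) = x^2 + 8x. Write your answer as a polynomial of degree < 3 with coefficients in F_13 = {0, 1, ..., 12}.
a · b ≡ 4x^2 + 2x + 2 (mod f(x))

Multiply in F_13[x]: a(x)·b(x) = (5x^2 + 9x + 4)·(x^2 + 8x) = 5x^4 + 10x^3 + 11x^2 + 6x. This has degree ≥ 3, so divide by f(x) over F_13: 5x^4 + 10x^3 + 11x^2 + 6x = (5x + 12)·(x^3 + 10x^2 + 6x + 2) + (4x^2 + 2x + 2). Hence a·b ≡ 4x^2 + 2x + 2 (mod f). (F_13[x]/(f) is a field with 13^3 = 2197 elements since f is irreducible of degree 3.)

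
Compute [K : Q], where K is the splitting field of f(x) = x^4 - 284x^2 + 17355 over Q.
[K : Q] = 4

Solving the quadratic in x^2: x^2 = (284 ± √(284^2 - 4·17355))/2 = (284 ± √11236)/2 = (284 ± 106)/2, giving x^2 = 195 or x^2 = 89. So f(x) = (x^2 - 195)(x^2 - 89) and the roots of f are ±√195, ±√89. Hence the splitting field is K = Q(√195, √89). Since 195 and 89 are distinct squarefree integers > 1, their product 17355 is not a perfect square, so √89 ∉ Q(√195). By the tower law [K:Q] = [Q(√195,√89):Q(√195)] · [Q(√195):Q] = 2 · 2 = 4.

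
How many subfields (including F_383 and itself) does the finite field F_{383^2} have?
F_{383^2} has 2 subfields

The subfields of F_{p^n} are exactly the fields F_{p^d} for d | n (each is the fixed field of the unique index-d subgroup of Gal(F_{p^n}/F_p) ≅ Z/nZ). The divisors of n = 2 are {1, 2}, giving 2 subfields: F_{383^1}, F_{383^2}.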